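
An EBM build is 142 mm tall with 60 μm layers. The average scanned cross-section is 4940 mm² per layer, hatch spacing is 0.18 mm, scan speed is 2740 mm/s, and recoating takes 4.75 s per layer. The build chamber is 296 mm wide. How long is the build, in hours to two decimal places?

9.71 hours

Number of layers: 142 / 0.06 → 2367 (rounded up).
Scan path per layer = 4940 / 0.18 = 27444.4 mm.
Scan time per layer: 27444.4 / 2740 → 10.0162 s.
Per-layer time = 10.0162 + 4.75 = 14.7662 s.
2367 layers × 14.7662 s/layer = 34951.5954 s, i.e. 9.71 hours.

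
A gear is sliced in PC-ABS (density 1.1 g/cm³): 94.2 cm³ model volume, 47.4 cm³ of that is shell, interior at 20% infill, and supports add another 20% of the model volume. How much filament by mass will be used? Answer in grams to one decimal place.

83.2 g

Infill region = 94.2 − 47.4, so 46.8 cm³.
Infill deposited: 0.20 × 46.8 → 9.36 cm³.
Support = 0.20 × 94.2 = 18.84 cm³.
Total printed volume = 47.4 + 9.36 + 18.84 = 75.6 cm³.
Mass = 75.6 × 1.1, so 83.16 g.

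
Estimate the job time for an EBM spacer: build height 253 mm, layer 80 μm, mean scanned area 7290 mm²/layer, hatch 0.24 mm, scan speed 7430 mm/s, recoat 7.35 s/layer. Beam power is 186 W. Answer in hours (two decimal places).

10.05 hours

Layer count = ceil(253 / 0.08) = 3163.
Per-layer scan distance: 7290 / 0.24 → 30375 mm.
Per-layer scan time = 30375 / 7430, so 4.0882 s.
Per-layer time = 4.0882 + 7.35, so 11.4382 s.
3163 layers × 11.4382 s/layer = 36179.0266 s, i.e. 10.05 hours.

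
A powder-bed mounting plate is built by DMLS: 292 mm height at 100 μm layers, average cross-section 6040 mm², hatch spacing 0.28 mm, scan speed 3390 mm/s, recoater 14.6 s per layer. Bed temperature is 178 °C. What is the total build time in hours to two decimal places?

Number of layers: 292 / 0.1 → 2920 (rounded up).
Scan path per layer = 6040 / 0.28 = 21571.4 mm.
Per-layer scan time: 21571.4 / 3390 → 6.3632 s.
Layer cycle = 6.3632 + 14.6, so 20.9632 s.
2920 layers × 20.9632 s/layer = 61212.544 s, i.e. 17.00 hours.

17.00 hours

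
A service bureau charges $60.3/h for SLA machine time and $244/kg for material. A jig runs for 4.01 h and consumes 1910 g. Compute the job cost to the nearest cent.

$707.84

Machine cost: 60.3 × 4.01 → $241.803.
Material charge = 244 × 1910/1000 = $466.04.
Total = 241.803 + 466.04 = 707.843 ≈ $707.84.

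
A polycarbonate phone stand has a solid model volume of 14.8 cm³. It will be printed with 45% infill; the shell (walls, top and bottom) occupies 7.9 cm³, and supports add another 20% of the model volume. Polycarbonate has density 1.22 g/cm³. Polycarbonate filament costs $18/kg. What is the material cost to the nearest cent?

$0.31

Infill region = 14.8 − 7.9 = 6.9 cm³.
Deposited infill = 0.45 × 6.9, so 3.105 cm³.
Support: 0.20 × 14.8 → 2.96 cm³.
Deposited volume = 7.9 + 3.105 + 2.96 = 13.965 cm³.
Mass: 13.965 × 1.22 → 17.0373 g.
At $18/kg: 17.0373/1000 × 18 = $0.31.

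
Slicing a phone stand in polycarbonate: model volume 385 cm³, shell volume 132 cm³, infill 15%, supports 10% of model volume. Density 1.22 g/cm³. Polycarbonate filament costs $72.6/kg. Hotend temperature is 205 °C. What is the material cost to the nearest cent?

$18.46

Volume inside the shell: 385 − 132 → 253 cm³.
Infill deposited = 0.15 × 253, so 37.95 cm³.
Support: 0.10 × 385 → 38.5 cm³.
Total printed volume = 132 + 37.95 + 38.5, so 208.45 cm³.
Mass = 208.45 × 1.22 = 254.309 g.
At $72.6/kg: 254.309/1000 × 72.6 = $18.46.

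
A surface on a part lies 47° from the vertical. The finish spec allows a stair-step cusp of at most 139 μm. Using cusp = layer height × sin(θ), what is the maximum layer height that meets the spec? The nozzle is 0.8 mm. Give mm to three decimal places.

sin(47°) = 0.7314; t_max = 0.139/0.7314 = 0.190 mm.

0.190 mm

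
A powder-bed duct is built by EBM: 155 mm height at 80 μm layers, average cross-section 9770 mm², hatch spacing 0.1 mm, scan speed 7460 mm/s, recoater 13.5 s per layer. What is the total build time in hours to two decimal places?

14.32 hours

Layer count = ceil(155 / 0.08) = 1938.
Scan path per layer = 9770 / 0.1, so 97700 mm.
Beam time per layer = 97700 / 7460, so 13.0965 s.
Per-layer time = 13.0965 + 13.5 = 26.5965 s.
Total: 1938 × 26.5965 s = 51544.017 s → 14.32 hours.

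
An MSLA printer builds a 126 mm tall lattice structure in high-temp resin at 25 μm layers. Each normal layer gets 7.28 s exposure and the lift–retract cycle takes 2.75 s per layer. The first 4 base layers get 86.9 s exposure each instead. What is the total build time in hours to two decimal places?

14.13 hours

Layer count = ceil(126 / 0.025) = 5040.
Bottom layers = 4 × (86.9 + 2.75) = 358.6 s.
Remaining layers = 5036 × (7.28 + 2.75) = 50511.08 s.
Total = 358.6 + 50511.08 = 50869.68 s = 14.13 hours.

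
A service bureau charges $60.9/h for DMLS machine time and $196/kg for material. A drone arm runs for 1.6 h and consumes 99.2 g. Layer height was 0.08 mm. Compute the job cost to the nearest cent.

$116.88

Time charge = 60.9 × 1.6, so $97.44.
Material cost = 196 × 99.2/1000, so $19.4432.
Total = 97.44 + 19.4432 = 116.8832 ≈ $116.88.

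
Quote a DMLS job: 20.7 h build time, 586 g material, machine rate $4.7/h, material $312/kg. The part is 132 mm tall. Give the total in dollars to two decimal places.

$280.12

Machine cost = 4.7 × 20.7 = $97.29.
Feedstock cost = 312 × 586/1000 = $182.832.
Job cost: 97.29 + 182.832 = 280.122 ≈ $280.12.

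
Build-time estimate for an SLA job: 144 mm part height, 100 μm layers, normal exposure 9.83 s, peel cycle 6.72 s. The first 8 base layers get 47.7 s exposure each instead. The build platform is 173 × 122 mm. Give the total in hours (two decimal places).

6.70 hours

Layers = ⌈144/0.1⌉ = 1440.
Burn-in layers: 8 × (47.7 + 6.72) → 435.36 s.
Normal layers: 1432 × (9.83 + 6.72) → 23699.6 s.
Total = 435.36 + 23699.6 = 24134.96 s = 6.70 hours.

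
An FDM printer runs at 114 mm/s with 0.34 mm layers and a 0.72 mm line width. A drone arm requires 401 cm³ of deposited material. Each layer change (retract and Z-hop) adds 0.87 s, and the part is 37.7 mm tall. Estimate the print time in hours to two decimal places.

4.02 hours

Extrusion cross-section: 0.34 × 0.72 → 0.2448 mm².
Total extruded path = 401000/0.2448 = 1638071.9 mm.
Time extruding: 1638071.9 / 114 → 14369.1 s.
Layers = ⌈37.7/0.34⌉ = 111.
Layer-change overhead = 111 × 0.87, so 96.57 s.
Total = 14369.1 + 96.57 = 14465.67 s = 4.02 hours.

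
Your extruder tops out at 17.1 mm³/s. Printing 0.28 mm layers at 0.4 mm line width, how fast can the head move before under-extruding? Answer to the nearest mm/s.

153 mm/s

A = 0.28 × 0.4 = 0.112 mm².
Max speed = 17.1 / 0.112 = 152.68 ≈ 153 mm/s.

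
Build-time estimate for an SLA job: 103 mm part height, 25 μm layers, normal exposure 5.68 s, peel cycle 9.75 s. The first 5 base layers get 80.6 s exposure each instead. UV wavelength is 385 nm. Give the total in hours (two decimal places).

Layer count = ceil(103 / 0.025) = 4120.
Burn-in layers: 5 × (80.6 + 9.75) → 451.75 s.
Regular layers = 4115 × (5.68 + 9.75) = 63494.45 s.
Sum: 451.75 + 63494.45 = 63946.2 s → 17.76 hours.

17.76 hours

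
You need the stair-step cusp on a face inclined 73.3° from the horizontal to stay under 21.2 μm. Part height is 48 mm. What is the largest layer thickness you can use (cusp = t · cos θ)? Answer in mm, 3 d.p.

0.074 mm

t = h_c / cos θ = 0.0212 / 0.2874 = 0.074 mm.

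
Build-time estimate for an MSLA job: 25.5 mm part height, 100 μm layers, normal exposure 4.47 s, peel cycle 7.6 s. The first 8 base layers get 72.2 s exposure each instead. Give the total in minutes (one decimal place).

60.3 minutes

Layers = ⌈25.5/0.1⌉ = 255.
Burn-in layers: 8 × (72.2 + 7.6) → 638.4 s.
Normal layers = 247 × (4.47 + 7.6), so 2981.29 s.
Sum: 638.4 + 2981.29 = 3619.69 s → 60.3 minutes.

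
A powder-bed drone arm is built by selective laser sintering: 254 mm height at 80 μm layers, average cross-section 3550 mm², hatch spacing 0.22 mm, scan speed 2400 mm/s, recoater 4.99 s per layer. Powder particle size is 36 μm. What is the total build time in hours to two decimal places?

10.33 hours

Layers = ⌈254/0.08⌉ = 3175.
Hatch length per layer: 3550 / 0.22 → 16136.4 mm.
Scan time per layer: 16136.4 / 2400 → 6.7235 s.
Per-layer time: 6.7235 + 4.99 → 11.7135 s.
Total: 3175 × 11.7135 s = 37190.3625 s → 10.33 hours.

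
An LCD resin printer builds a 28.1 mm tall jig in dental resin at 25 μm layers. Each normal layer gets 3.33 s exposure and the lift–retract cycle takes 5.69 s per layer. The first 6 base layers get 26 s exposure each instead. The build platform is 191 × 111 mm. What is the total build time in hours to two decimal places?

2.85 hours

Layer count = ceil(28.1 / 0.025) = 1124.
Base layers = 6 × (26 + 5.69) = 190.14 s.
Regular layers = 1118 × (3.33 + 5.69), so 10084.36 s.
Sum: 190.14 + 10084.36 = 10274.5 s → 2.85 hours.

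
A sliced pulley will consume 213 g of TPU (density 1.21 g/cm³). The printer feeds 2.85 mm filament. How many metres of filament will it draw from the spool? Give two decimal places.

Extruded volume: 213/1.21 = 176.0331 cm³ (176033.1 mm³).
Filament cross-section = π × (2.85/2)² = 6.3794 mm².
L = V/A = 176033.1/6.3794 = 27593.99 mm → 27.59 m.

27.59 m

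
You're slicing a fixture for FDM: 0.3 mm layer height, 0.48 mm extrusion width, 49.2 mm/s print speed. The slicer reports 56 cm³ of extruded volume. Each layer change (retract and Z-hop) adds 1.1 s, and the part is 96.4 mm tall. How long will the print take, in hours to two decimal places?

Line area = 0.3 × 0.48 = 0.144 mm².
Total extruded path = 56000/0.144 = 388888.9 mm.
Print-move time = 388888.9 / 49.2, so 7904.2 s.
Layers = ⌈96.4/0.3⌉ = 322.
Z-hop total = 322 × 1.1, so 354.2 s.
Altogether 7904.2 + 354.2 = 8258.4 s, i.e. 2.29 hours.

2.29 hours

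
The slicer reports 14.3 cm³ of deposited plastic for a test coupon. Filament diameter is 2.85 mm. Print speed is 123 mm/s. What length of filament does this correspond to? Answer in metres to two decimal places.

Filament cross-section = π × (2.85/2)² = 6.3794 mm².
Length = 14.3 cm³ / 6.3794 mm² = 14300 / 6.3794 = 2241.59 mm = 2.24 m.

2.24 m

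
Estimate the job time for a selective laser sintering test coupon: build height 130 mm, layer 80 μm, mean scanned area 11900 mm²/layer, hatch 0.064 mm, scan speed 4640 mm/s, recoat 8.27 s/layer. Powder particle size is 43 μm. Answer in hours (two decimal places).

Number of layers: 130 / 0.08 → 1625 (rounded up).
Per-layer scan distance: 11900 / 0.064 → 185937.5 mm.
Per-layer scan time = 185937.5 / 4640, so 40.0727 s.
Layer cycle = 40.0727 + 8.27 = 48.3427 s.
1625 layers × 48.3427 s/layer = 78556.8875 s, i.e. 21.82 hours.

21.82 hours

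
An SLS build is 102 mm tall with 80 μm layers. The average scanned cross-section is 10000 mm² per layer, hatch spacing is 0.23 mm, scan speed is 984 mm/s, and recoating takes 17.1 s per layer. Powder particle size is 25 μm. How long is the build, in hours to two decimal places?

Layer count = ceil(102 / 0.08) = 1275.
Scan path per layer: 10000 / 0.23 → 43478.3 mm.
Scan time per layer = 43478.3 / 984, so 44.1853 s.
Layer cycle: 44.1853 + 17.1 → 61.2853 s.
Total: 1275 × 61.2853 s = 78138.7575 s → 21.71 hours.

21.71 hours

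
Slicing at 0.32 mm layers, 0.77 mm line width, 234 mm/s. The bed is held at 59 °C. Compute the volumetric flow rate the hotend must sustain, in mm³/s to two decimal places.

A = 0.32 × 0.77 = 0.2464 mm².
Volumetric flow = 234 × 0.2464 = 57.66 mm³/s.

57.66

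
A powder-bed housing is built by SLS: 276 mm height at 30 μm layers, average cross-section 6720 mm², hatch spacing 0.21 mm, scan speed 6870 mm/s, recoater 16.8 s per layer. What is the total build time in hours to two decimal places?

Number of layers: 276 / 0.03 → 9200 (rounded up).
Hatch length per layer = 6720 / 0.21, so 32000 mm.
Scan time per layer = 32000 / 6870 = 4.6579 s.
Time per layer = 4.6579 + 16.8 = 21.4579 s.
Build time = 9200 × 21.4579 = 197412.68 s = 54.84 hours.

54.84 hours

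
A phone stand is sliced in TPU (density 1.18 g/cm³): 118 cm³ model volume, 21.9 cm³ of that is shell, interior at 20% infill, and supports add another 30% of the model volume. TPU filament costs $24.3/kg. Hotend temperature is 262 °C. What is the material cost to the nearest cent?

$2.19

Volume inside the shell: 118 − 21.9 → 96.1 cm³.
Infill volume = 0.20 × 96.1, so 19.22 cm³.
Support: 0.30 × 118 → 35.4 cm³.
Total extruded = 21.9 + 19.22 + 35.4 = 76.52 cm³.
Mass = 76.52 × 1.18, so 90.2936 g.
At $24.3/kg: 90.2936/1000 × 24.3 = $2.19.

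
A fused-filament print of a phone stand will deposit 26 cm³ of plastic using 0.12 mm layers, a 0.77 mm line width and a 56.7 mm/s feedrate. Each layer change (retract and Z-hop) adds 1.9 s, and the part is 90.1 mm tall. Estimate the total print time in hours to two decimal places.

Extrusion cross-section = 0.12 × 0.77 = 0.0924 mm².
Path length: 26000 mm³ / 0.0924 mm² → 281385.3 mm.
Extrusion time = 281385.3 / 56.7 = 4962.7 s.
Layers = ⌈90.1/0.12⌉ = 751.
Z-hop total = 751 × 1.9, so 1426.9 s.
Total = 4962.7 + 1426.9 = 6389.6 s = 1.77 hours.

1.77 hours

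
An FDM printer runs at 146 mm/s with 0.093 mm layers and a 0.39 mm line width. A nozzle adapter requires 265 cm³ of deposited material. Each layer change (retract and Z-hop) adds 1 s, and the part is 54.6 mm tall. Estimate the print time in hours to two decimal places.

Line area: 0.093 × 0.39 → 0.03627 mm².
Path length: 265000 mm³ / 0.03627 mm² → 7306313.8 mm.
Extrusion time: 7306313.8 / 146 → 50043.2 s.
Number of layers: 54.6 / 0.093 → 588 (rounded up).
Z-hop total = 588 × 1, so 588 s.
Altogether 50043.2 + 588 = 50631.2 s, i.e. 14.06 hours.

14.06 hours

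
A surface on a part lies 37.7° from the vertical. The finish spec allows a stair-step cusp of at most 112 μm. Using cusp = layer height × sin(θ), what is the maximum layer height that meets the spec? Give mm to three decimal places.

t = h_c / sin θ = 0.112 / 0.6115 = 0.183 mm.

0.183 mm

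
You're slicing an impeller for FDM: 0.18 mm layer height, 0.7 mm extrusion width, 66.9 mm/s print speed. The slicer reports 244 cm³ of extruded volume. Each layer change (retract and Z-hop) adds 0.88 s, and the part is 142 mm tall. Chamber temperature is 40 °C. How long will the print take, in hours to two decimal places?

Bead cross-section = 0.18 × 0.7, so 0.126 mm².
Total extruded path = 244000/0.126 = 1936507.9 mm.
Extrusion time = 1936507.9 / 66.9, so 28946.3 s.
Layer count = ceil(142 / 0.18) = 789.
Z-hop total = 789 × 0.88 = 694.32 s.
Total = 28946.3 + 694.32 = 29640.62 s = 8.23 hours.

8.23 hours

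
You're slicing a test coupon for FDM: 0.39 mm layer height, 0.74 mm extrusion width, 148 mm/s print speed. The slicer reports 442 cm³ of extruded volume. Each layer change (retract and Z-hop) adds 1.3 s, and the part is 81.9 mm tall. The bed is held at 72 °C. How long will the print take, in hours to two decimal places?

2.95 hours

Extrusion cross-section = 0.39 × 0.74 = 0.2886 mm².
Toolpath length = 442 cm³ / 0.2886 mm² = 442000 / 0.2886 = 1531531.5 mm.
Print-move time = 1531531.5 / 148, so 10348.2 s.
Layer count = ceil(81.9 / 0.39) = 210.
Layer-change overhead: 210 × 1.3 → 273 s.
Total = 10348.2 + 273 = 10621.2 s = 2.95 hours.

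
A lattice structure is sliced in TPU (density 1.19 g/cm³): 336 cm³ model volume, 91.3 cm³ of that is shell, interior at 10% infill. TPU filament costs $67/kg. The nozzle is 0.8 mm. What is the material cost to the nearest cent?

$9.23

Volume inside the shell: 336 − 91.3 → 244.7 cm³.
Deposited infill = 0.10 × 244.7 = 24.47 cm³.
Deposited volume = 91.3 + 24.47, so 115.77 cm³.
Mass = 115.77 × 1.19, so 137.7663 g.
Cost = 137.7663 g / 1000 × $67/kg = $9.23.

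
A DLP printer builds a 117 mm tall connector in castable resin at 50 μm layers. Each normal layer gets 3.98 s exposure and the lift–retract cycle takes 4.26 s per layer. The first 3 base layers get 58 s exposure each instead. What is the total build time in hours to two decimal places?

Layers = ⌈117/0.05⌉ = 2340.
Burn-in layers = 3 × (58 + 4.26) = 186.78 s.
Normal layers = 2337 × (3.98 + 4.26) = 19256.88 s.
Sum: 186.78 + 19256.88 = 19443.66 s → 5.40 hours.

5.40 hours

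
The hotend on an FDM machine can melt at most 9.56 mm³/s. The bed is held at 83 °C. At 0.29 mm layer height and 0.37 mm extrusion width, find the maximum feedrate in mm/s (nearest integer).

89 mm/s

Bead cross-section: 0.29 × 0.37 → 0.1073 mm².
Max speed = 9.56 / 0.1073 = 89.10 ≈ 89 mm/s.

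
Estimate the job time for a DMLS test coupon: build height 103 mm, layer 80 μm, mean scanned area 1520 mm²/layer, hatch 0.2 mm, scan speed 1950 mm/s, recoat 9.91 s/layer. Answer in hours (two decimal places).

4.94 hours

Layers = ⌈103/0.08⌉ = 1288.
Scan path per layer = 1520 / 0.2 = 7600 mm.
Scan time per layer = 7600 / 1950, so 3.8974 s.
Layer cycle: 3.8974 + 9.91 → 13.8074 s.
Total: 1288 × 13.8074 s = 17783.9312 s → 4.94 hours.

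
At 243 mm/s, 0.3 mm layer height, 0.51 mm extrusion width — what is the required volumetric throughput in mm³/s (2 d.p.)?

A = 0.3 × 0.51, so 0.153 mm².
Volumetric flow = 243 × 0.153 = 37.18 mm³/s.

37.18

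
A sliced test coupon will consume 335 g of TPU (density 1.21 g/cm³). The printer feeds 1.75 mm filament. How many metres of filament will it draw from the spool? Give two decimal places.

115.10 m

Volume = 335 g / 1.21 g·cm⁻³ = 276.8595 cm³ = 276859.5 mm³.
Cross-section of 1.75 mm filament: π·(1.75/2)² = 2.4053 mm².
L = V/A = 276859.5/2.4053 = 115103.94 mm → 115.10 m.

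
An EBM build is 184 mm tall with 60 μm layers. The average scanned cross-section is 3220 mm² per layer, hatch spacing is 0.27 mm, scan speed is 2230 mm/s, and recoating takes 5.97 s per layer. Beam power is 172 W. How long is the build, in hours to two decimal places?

Layers = ⌈184/0.06⌉ = 3067.
Hatch length per layer = 3220 / 0.27, so 11925.9 mm.
Per-layer scan time: 11925.9 / 2230 → 5.3479 s.
Layer cycle: 5.3479 + 5.97 → 11.3179 s.
Total: 3067 × 11.3179 s = 34711.9993 s → 9.64 hours.

9.64 hours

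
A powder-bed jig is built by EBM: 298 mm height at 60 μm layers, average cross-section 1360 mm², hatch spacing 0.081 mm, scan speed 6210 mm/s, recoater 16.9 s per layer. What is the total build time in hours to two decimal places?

Layer count = ceil(298 / 0.06) = 4967.
Scan path per layer = 1360 / 0.081, so 16790.1 mm.
Per-layer scan time: 16790.1 / 6210 → 2.7037 s.
Per-layer time = 2.7037 + 16.9 = 19.6037 s.
Build time = 4967 × 19.6037 = 97371.5779 s = 27.05 hours.

27.05 hours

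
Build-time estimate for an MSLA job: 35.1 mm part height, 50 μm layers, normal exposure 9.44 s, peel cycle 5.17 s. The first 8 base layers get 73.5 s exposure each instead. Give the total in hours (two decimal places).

2.99 hours

Number of layers: 35.1 / 0.05 → 702 (rounded up).
Bottom layers = 8 × (73.5 + 5.17) = 629.36 s.
Normal layers: 694 × (9.44 + 5.17) → 10139.34 s.
Sum: 629.36 + 10139.34 = 10768.7 s → 2.99 hours.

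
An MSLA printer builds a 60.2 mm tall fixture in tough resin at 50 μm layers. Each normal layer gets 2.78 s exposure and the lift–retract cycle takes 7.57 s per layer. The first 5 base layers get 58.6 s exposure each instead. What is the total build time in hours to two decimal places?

Layers = ⌈60.2/0.05⌉ = 1204.
Burn-in layers = 5 × (58.6 + 7.57) = 330.85 s.
Regular layers: 1199 × (2.78 + 7.57) → 12409.65 s.
Total = 330.85 + 12409.65 = 12740.5 s = 3.54 hours.

3.54 hours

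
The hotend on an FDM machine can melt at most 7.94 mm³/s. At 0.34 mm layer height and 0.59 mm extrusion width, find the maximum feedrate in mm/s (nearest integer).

A: 0.34 × 0.59 → 0.2006 mm².
v_max = Q/A = 7.94/0.2006 = 39.58 mm/s → 40 mm/s.

40 mm/s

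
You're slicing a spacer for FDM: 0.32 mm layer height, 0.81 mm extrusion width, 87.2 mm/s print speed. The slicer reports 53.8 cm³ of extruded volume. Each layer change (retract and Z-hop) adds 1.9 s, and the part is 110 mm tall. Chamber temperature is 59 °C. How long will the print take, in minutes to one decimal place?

Line area = 0.32 × 0.81, so 0.2592 mm².
Toolpath length = 53.8 cm³ / 0.2592 mm² = 53800 / 0.2592 = 207561.7 mm.
Extrusion time: 207561.7 / 87.2 → 2380.3 s.
Layer count = ceil(110 / 0.32) = 344.
Z-hop total: 344 × 1.9 → 653.6 s.
Total = 2380.3 + 653.6 = 3033.9 s = 50.6 minutes.

50.6 minutes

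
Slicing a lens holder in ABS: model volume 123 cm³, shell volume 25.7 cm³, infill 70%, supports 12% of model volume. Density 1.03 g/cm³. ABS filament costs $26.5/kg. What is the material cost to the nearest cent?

Volume inside the shell: 123 − 25.7 → 97.3 cm³.
Infill deposited = 0.70 × 97.3, so 68.11 cm³.
Support = 0.12 × 123 = 14.76 cm³.
Total printed volume = 25.7 + 68.11 + 14.76 = 108.57 cm³.
Mass = 108.57 × 1.03 = 111.8271 g.
Cost = 111.8271 g / 1000 × $26.5/kg = $2.96.

$2.96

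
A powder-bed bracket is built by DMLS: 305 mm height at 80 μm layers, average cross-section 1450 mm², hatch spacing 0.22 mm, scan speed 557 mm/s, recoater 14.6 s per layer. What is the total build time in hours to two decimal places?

28.00 hours

Layer count = ceil(305 / 0.08) = 3813.
Hatch length per layer: 1450 / 0.22 → 6590.9 mm.
Laser time per layer = 6590.9 / 557, so 11.8329 s.
Per-layer time = 11.8329 + 14.6 = 26.4329 s.
Build time = 3813 × 26.4329 = 100788.6477 s = 28.00 hours.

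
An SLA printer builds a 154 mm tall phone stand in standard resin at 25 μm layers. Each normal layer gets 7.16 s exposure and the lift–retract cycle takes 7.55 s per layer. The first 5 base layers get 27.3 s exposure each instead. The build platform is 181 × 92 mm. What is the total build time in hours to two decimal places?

25.20 hours

Number of layers: 154 / 0.025 → 6160 (rounded up).
Base layers = 5 × (27.3 + 7.55) = 174.25 s.
Regular layers = 6155 × (7.16 + 7.55), so 90540.05 s.
Total = 174.25 + 90540.05 = 90714.3 s = 25.20 hours.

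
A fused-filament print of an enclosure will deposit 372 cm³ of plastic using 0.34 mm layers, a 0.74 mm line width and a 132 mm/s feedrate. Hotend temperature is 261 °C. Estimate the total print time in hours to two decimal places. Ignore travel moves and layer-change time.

3.11 hours

Line area = 0.34 × 0.74 = 0.2516 mm².
Path length: 372000 mm³ / 0.2516 mm² → 1478537.4 mm.
Time extruding = 1478537.4 / 132 = 11201 s.
That's 11201 s → 3.11 hours.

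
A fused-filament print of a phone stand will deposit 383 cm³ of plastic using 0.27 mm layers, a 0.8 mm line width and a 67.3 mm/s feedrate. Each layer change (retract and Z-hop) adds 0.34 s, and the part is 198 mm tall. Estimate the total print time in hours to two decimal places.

7.39 hours

Bead cross-section: 0.27 × 0.8 → 0.216 mm².
Total extruded path = 383000/0.216 = 1773148.1 mm.
Extrusion time = 1773148.1 / 67.3 = 26346.9 s.
Layer count = ceil(198 / 0.27) = 734.
Non-print overhead = 734 × 0.34 = 249.56 s.
Total = 26346.9 + 249.56 = 26596.46 s = 7.39 hours.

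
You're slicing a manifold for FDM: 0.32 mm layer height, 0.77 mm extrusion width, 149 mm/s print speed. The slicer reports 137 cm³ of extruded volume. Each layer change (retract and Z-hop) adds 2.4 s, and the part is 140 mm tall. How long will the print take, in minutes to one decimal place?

Line area: 0.32 × 0.77 → 0.2464 mm².
Total extruded path = 137000/0.2464 = 556006.5 mm.
Print-move time: 556006.5 / 149 → 3731.6 s.
Layers = ⌈140/0.32⌉ = 438.
Non-print overhead = 438 × 2.4, so 1051.2 s.
Total = 3731.6 + 1051.2 = 4782.8 s = 79.7 minutes.

79.7 minutes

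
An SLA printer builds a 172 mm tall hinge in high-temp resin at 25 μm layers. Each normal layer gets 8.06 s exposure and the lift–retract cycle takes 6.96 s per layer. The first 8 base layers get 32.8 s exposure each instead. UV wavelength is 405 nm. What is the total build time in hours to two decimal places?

28.76 hours

Layer count = ceil(172 / 0.025) = 6880.
Bottom layers: 8 × (32.8 + 6.96) → 318.08 s.
Remaining layers: 6872 × (8.06 + 6.96) → 103217.44 s.
Total = 318.08 + 103217.44 = 103535.52 s = 28.76 hours.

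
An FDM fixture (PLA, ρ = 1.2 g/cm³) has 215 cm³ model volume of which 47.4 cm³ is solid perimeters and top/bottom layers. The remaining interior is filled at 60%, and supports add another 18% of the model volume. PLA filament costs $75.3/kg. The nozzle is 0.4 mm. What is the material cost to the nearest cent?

Volume inside the shell = 215 − 47.4 = 167.6 cm³.
Deposited infill = 0.60 × 167.6 = 100.56 cm³.
Support = 0.18 × 215, so 38.7 cm³.
Total extruded = 47.4 + 100.56 + 38.7 = 186.66 cm³.
Mass = 186.66 × 1.2, so 223.992 g.
Cost = 223.992 g / 1000 × $75.3/kg = $16.87.

$16.87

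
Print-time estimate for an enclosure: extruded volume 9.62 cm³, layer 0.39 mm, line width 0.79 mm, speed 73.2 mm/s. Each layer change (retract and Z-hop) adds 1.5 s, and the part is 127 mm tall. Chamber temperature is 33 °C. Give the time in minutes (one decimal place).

15.3 minutes

Extrusion cross-section: 0.39 × 0.79 → 0.3081 mm².
Toolpath length = 9.62 cm³ / 0.3081 mm² = 9620 / 0.3081 = 31223.6 mm.
Print-move time = 31223.6 / 73.2, so 426.6 s.
Layer count = ceil(127 / 0.39) = 326.
Z-hop total: 326 × 1.5 → 489 s.
Total = 426.6 + 489 = 915.6 s = 15.3 minutes.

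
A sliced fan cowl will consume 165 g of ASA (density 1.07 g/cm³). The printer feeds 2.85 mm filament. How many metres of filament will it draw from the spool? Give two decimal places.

Volume = 165 g / 1.07 g·cm⁻³ = 154.2056 cm³ = 154205.6 mm³.
Cross-section of 2.85 mm filament: π·(2.85/2)² = 6.3794 mm².
Length = 154205.6 / 6.3794 = 24172.43 mm = 24.17 m.

24.17 m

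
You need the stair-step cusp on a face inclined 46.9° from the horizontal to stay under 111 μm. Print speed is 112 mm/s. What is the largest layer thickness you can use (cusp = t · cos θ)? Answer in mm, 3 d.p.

Layer height = cusp / cos(46.9°) = 0.111 / 0.6833 = 0.162 mm.

0.162 mm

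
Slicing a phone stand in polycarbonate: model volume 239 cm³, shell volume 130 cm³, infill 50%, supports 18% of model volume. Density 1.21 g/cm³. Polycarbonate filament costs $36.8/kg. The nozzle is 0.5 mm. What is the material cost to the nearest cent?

$10.13

Infill region: 239 − 130 → 109 cm³.
Infill volume = 0.50 × 109 = 54.5 cm³.
Support: 0.18 × 239 → 43.02 cm³.
Total extruded = 130 + 54.5 + 43.02, so 227.52 cm³.
Mass = 227.52 × 1.21 = 275.2992 g.
At $36.8/kg: 275.2992/1000 × 36.8 = $10.13.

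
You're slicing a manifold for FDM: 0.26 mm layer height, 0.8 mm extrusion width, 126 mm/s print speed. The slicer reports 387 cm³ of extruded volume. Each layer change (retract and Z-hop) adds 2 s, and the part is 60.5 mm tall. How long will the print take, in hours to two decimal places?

4.23 hours

Bead cross-section: 0.26 × 0.8 → 0.208 mm².
Total extruded path = 387000/0.208 = 1860576.9 mm.
Print-move time = 1860576.9 / 126, so 14766.5 s.
Layers = ⌈60.5/0.26⌉ = 233.
Layer-change overhead: 233 × 2 → 466 s.
Altogether 14766.5 + 466 = 15232.5 s, i.e. 4.23 hours.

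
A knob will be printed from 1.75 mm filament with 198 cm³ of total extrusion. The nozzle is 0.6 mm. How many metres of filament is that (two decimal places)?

82.32 m

Cross-section of 1.75 mm filament: π·(1.75/2)² = 2.4053 mm².
L = 198000 mm³ / 2.4053 mm² = 82318.21 mm, i.e. 82.32 m.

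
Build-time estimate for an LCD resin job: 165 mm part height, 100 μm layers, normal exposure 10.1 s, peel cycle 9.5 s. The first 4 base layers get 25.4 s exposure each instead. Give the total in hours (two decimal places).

Number of layers: 165 / 0.1 → 1650 (rounded up).
Burn-in layers = 4 × (25.4 + 9.5), so 139.6 s.
Normal layers = 1646 × (10.1 + 9.5) = 32261.6 s.
Total = 139.6 + 32261.6 = 32401.2 s = 9.00 hours.

9.00 hours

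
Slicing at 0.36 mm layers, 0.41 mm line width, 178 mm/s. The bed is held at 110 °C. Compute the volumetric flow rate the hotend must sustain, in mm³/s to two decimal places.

Extrusion cross-section: 0.36 × 0.41 → 0.1476 mm².
Q = v·A = 178 × 0.1476 = 26.27 mm³/s.

26.27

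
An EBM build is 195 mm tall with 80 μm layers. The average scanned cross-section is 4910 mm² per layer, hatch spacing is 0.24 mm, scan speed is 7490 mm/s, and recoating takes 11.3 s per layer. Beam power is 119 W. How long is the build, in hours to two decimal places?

Layer count = ceil(195 / 0.08) = 2438.
Hatch length per layer = 4910 / 0.24 = 20458.3 mm.
Per-layer scan time = 20458.3 / 7490 = 2.7314 s.
Layer cycle = 2.7314 + 11.3 = 14.0314 s.
2438 layers × 14.0314 s/layer = 34208.5532 s, i.e. 9.50 hours.

9.50 hours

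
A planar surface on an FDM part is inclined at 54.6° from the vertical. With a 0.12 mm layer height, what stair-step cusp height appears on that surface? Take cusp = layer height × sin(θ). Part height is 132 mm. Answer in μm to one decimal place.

Cusp = layer height × sin(54.6°) = 0.12 × 0.8151 = 0.097812 mm = 97.8 μm.

97.8 μm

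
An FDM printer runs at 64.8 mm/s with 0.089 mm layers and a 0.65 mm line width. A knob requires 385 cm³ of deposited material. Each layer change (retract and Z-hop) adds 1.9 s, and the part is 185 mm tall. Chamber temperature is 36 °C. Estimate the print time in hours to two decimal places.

Bead cross-section = 0.089 × 0.65, so 0.05785 mm².
Toolpath length = 385 cm³ / 0.05785 mm² = 385000 / 0.05785 = 6655142.6 mm.
Print-move time = 6655142.6 / 64.8 = 102702.8 s.
Layer count = ceil(185 / 0.089) = 2079.
Layer-change overhead = 2079 × 1.9 = 3950.1 s.
Total = 102702.8 + 3950.1 = 106652.9 s = 29.63 hours.

29.63 hours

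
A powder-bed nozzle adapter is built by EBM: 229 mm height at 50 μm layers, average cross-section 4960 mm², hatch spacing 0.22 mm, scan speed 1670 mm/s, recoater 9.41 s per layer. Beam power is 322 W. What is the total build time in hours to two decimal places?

29.15 hours

Layer count = ceil(229 / 0.05) = 4580.
Per-layer scan distance: 4960 / 0.22 → 22545.5 mm.
Beam time per layer: 22545.5 / 1670 → 13.5003 s.
Per-layer time: 13.5003 + 9.41 → 22.9103 s.
Total: 4580 × 22.9103 s = 104929.174 s → 29.15 hours.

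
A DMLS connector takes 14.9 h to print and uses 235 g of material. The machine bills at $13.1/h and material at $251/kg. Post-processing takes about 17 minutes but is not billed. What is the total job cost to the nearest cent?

Time charge = 13.1 × 14.9, so $195.19.
Material cost = 251 × 235/1000 = $58.985.
Total = 195.19 + 58.985 = 254.175 ≈ $254.18.

$254.18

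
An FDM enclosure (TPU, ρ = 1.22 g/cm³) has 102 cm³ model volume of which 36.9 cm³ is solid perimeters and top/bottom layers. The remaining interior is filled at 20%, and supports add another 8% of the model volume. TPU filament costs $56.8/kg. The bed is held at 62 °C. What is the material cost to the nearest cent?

$4.02

Infill region: 102 − 36.9 → 65.1 cm³.
Deposited infill = 0.20 × 65.1 = 13.02 cm³.
Support = 0.08 × 102 = 8.16 cm³.
Deposited volume: 36.9 + 13.02 + 8.16 → 58.08 cm³.
Mass: 58.08 × 1.22 → 70.8576 g.
At $56.8/kg: 70.8576/1000 × 56.8 = $4.02.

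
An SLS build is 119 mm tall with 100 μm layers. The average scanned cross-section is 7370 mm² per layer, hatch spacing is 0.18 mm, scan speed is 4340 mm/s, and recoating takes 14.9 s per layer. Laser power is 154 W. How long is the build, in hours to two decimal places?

8.04 hours

Layer count = ceil(119 / 0.1) = 1190.
Hatch length per layer: 7370 / 0.18 → 40944.4 mm.
Per-layer scan time = 40944.4 / 4340, so 9.4342 s.
Time per layer = 9.4342 + 14.9, so 24.3342 s.
1190 layers × 24.3342 s/layer = 28957.698 s, i.e. 8.04 hours.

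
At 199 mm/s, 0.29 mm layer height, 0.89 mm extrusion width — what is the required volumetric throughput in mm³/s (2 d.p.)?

51.36

Bead cross-section = 0.29 × 0.89, so 0.2581 mm².
Q = v·A = 199 × 0.2581 = 51.36 mm³/s.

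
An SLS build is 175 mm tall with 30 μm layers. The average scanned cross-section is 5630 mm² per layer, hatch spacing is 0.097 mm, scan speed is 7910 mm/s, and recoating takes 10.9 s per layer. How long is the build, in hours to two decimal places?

29.56 hours

Layer count = ceil(175 / 0.03) = 5834.
Hatch length per layer: 5630 / 0.097 → 58041.2 mm.
Per-layer scan time: 58041.2 / 7910 → 7.3377 s.
Per-layer time = 7.3377 + 10.9 = 18.2377 s.
5834 layers × 18.2377 s/layer = 106398.7418 s, i.e. 29.56 hours.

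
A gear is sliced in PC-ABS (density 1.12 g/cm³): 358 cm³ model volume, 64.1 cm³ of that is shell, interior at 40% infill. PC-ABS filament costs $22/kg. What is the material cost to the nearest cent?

$4.48

Volume inside the shell: 358 − 64.1 → 293.9 cm³.
Infill volume = 0.40 × 293.9, so 117.56 cm³.
Total printed volume = 64.1 + 117.56 = 181.66 cm³.
Mass = 181.66 × 1.12 = 203.4592 g.
Cost = 203.4592 g / 1000 × $22/kg = $4.48.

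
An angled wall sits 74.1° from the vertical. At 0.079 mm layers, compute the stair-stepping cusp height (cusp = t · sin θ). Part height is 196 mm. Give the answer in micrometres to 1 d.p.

76.0 μm

sin(74.1°) = 0.9617, so cusp = 0.079 × 0.9617 = 0.075974 mm → 76.0 μm.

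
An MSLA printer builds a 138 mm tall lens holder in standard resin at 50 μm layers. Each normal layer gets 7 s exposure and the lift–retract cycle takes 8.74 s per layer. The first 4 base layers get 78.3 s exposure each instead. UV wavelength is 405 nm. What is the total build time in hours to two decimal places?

12.15 hours

Layers = ⌈138/0.05⌉ = 2760.
Bottom layers = 4 × (78.3 + 8.74), so 348.16 s.
Regular layers: 2756 × (7 + 8.74) → 43379.44 s.
Sum: 348.16 + 43379.44 = 43727.6 s → 12.15 hours.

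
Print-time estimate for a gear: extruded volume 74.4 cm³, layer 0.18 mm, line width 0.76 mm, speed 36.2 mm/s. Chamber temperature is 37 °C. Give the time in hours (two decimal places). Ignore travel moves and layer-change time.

4.17 hours

Line area = 0.18 × 0.76 = 0.1368 mm².
Total extruded path = 74400/0.1368 = 543859.6 mm.
Extrusion time = 543859.6 / 36.2, so 15023.7 s.
That's 15023.7 s → 4.17 hours.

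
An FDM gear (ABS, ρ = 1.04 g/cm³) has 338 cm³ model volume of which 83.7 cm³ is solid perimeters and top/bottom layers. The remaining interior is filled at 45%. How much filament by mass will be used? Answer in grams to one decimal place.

206.1 g

Volume inside the shell = 338 − 83.7, so 254.3 cm³.
Infill volume: 0.45 × 254.3 → 114.435 cm³.
Total extruded = 83.7 + 114.435 = 198.135 cm³.
Mass = 198.135 × 1.04, so 206.0604 g.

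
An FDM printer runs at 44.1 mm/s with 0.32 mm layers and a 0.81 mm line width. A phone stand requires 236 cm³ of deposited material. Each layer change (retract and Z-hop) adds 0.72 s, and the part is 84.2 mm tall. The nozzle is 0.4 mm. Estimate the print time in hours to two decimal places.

5.79 hours

Bead cross-section: 0.32 × 0.81 → 0.2592 mm².
Path length: 236000 mm³ / 0.2592 mm² → 910493.8 mm.
Extrusion time = 910493.8 / 44.1, so 20646.1 s.
Number of layers: 84.2 / 0.32 → 264 (rounded up).
Non-print overhead: 264 × 0.72 → 190.08 s.
Altogether 20646.1 + 190.08 = 20836.18 s, i.e. 5.79 hours.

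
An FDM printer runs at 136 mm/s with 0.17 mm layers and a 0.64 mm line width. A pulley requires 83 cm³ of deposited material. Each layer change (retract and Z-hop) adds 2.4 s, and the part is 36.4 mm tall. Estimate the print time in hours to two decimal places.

Line area = 0.17 × 0.64 = 0.1088 mm².
Path length: 83000 mm³ / 0.1088 mm² → 762867.6 mm.
Time extruding = 762867.6 / 136, so 5609.3 s.
Number of layers: 36.4 / 0.17 → 215 (rounded up).
Non-print overhead = 215 × 2.4 = 516 s.
Total = 5609.3 + 516 = 6125.3 s = 1.70 hours.

1.70 hours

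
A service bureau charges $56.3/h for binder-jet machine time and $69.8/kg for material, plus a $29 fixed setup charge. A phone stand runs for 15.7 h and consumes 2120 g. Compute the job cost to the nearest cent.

$1060.89

Machine-time cost = 56.3 × 15.7 = $883.91.
Material cost: 69.8 × 2120/1000 → $147.976.
Total = 883.91 + 147.976 + 29 = 1060.886 ≈ $1060.89.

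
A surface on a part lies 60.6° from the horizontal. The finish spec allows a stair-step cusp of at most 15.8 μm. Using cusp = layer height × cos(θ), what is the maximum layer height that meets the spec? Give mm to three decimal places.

0.032 mm

t = h_c / cos θ = 0.0158 / 0.4909 = 0.032 mm.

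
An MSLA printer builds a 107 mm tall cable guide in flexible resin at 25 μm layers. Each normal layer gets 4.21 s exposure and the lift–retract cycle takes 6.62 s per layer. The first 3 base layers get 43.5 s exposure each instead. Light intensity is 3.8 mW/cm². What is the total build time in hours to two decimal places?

12.91 hours

Number of layers: 107 / 0.025 → 4280 (rounded up).
Burn-in layers = 3 × (43.5 + 6.62), so 150.36 s.
Normal layers: 4277 × (4.21 + 6.62) → 46319.91 s.
Total = 150.36 + 46319.91 = 46470.27 s = 12.91 hours.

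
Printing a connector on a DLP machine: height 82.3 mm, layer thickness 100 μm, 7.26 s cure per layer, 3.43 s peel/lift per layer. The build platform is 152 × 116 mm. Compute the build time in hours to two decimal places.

Layers = ⌈82.3/0.1⌉ = 823.
Cycle time = 7.26 + 3.43, so 10.69 s.
Build time: 823 × 10.69 s = 8797.87 s, i.e. 2.44 hours.

2.44 hours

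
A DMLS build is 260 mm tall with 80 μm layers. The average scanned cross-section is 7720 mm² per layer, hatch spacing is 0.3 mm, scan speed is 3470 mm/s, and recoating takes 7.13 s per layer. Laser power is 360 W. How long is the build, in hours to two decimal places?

13.13 hours

Layer count = ceil(260 / 0.08) = 3250.
Scan path per layer = 7720 / 0.3, so 25733.3 mm.
Per-layer scan time = 25733.3 / 3470, so 7.4159 s.
Per-layer time: 7.4159 + 7.13 → 14.5459 s.
Total: 3250 × 14.5459 s = 47274.175 s → 13.13 hours.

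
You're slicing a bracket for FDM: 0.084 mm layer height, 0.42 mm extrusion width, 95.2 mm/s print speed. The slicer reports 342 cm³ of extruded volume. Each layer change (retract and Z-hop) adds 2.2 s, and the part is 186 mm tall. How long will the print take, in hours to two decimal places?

29.64 hours

Line area = 0.084 × 0.42, so 0.03528 mm².
Path length: 342000 mm³ / 0.03528 mm² → 9693877.6 mm.
Extrusion time = 9693877.6 / 95.2, so 101826.4 s.
Layers = ⌈186/0.084⌉ = 2215.
Layer-change overhead = 2215 × 2.2, so 4873 s.
Total = 101826.4 + 4873 = 106699.4 s = 29.64 hours.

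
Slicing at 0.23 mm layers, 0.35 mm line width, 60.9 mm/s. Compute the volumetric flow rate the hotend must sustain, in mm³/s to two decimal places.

4.90

Bead cross-section = 0.23 × 0.35 = 0.0805 mm².
Q = v·A = 60.9 × 0.0805 = 4.90 mm³/s.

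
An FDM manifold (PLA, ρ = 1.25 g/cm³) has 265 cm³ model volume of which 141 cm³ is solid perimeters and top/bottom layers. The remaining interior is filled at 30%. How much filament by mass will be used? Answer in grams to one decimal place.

Interior volume: 265 − 141 → 124 cm³.
Infill volume: 0.30 × 124 → 37.2 cm³.
Deposited volume = 141 + 37.2 = 178.2 cm³.
Mass = 178.2 × 1.25 = 222.75 g.

222.8 g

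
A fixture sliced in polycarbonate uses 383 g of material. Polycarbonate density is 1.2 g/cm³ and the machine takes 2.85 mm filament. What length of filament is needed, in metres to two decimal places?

50.03 m

Extruded volume: 383/1.2 = 319.1667 cm³ (319166.7 mm³).
Filament cross-section = π × (2.85/2)² = 6.3794 mm².
Length = 319166.7 / 6.3794 = 50030.83 mm = 50.03 m.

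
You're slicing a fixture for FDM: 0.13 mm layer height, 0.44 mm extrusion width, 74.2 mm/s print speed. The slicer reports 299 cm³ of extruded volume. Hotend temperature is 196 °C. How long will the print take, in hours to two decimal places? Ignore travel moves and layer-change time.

19.57 hours

Extrusion cross-section = 0.13 × 0.44, so 0.0572 mm².
Total extruded path = 299000/0.0572 = 5227272.7 mm.
Extrusion time: 5227272.7 / 74.2 → 70448.4 s.
In the requested units: 70448.4 s = 19.57 hours.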